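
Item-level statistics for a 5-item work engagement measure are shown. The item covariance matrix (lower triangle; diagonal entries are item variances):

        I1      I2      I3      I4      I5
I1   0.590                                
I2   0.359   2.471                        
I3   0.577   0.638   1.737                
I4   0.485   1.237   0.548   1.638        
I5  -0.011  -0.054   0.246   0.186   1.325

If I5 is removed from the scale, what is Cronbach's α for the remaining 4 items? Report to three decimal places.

Remaining items: I1, I2, I3, I4 (k = 4).
Σσᵢ² = 0.590 + 2.471 + 1.737 + 1.638 = 6.436
σ²_total = 6.436 + 2 × 3.844 = 14.124
α (item deleted) = (4/3)·(1 − 6.436/14.124) = 0.726

Cronbach's α = 0.726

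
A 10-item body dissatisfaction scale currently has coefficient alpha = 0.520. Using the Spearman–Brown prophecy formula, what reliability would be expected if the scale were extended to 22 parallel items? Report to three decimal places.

Length factor m = 22/10 = 2.2000
α' = m·α / (1 + (m−1)·α)
   = 22/10 × 0.520 / (1 + (22/10 − 1) × 0.520)
   = 1.1440 / 1.6240 = 0.704

predicted reliability = 0.704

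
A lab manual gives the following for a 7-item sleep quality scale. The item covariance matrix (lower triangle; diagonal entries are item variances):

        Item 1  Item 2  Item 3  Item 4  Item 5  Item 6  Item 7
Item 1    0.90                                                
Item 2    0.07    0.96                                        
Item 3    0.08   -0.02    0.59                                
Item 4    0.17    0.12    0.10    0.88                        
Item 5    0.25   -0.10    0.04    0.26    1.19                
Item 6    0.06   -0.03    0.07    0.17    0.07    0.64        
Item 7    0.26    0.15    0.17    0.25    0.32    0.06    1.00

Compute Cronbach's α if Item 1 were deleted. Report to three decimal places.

Remaining items: Item 2, Item 3, Item 4, Item 5, Item 6, Item 7 (k = 6).
Σσᵢ² = 0.96 + 0.59 + 0.88 + 1.19 + 0.64 + 1.00 = 5.26
total variance = 5.26 + 2 × 1.63 = 8.52
α (item deleted) = (6/5)·(1 − 5.26/8.52) = 0.459

α = 0.459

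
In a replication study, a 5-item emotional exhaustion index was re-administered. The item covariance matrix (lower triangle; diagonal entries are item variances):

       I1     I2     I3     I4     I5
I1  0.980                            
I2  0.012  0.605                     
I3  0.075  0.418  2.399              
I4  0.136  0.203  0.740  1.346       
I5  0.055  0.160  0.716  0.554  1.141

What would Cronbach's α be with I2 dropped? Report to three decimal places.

Remaining items: I1, I3, I4, I5 (k = 4).
Σσᵢ² = 0.980 + 2.399 + 1.346 + 1.141 = 5.866
σ²_T = 5.866 + 2 × 2.276 = 10.418
α (item deleted) = (4/3)·(1 − 5.866/10.418) = 0.583

Cronbach's α = 0.583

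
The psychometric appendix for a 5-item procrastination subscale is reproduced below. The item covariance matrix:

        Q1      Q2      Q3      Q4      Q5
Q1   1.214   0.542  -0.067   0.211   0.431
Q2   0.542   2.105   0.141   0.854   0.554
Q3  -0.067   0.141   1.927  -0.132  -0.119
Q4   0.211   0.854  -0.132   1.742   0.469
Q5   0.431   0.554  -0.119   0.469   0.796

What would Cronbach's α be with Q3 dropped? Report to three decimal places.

Remaining items: Q1, Q2, Q4, Q5 (k = 4).
Σσ²ᵢ = 1.214 + 2.105 + 1.742 + 0.796 = 5.857
σ²_T = 5.857 + 2 × 3.061 = 11.979
α (item deleted) = (4/3)·(1 − 5.857/11.979) = 0.681

Cronbach's α = 0.681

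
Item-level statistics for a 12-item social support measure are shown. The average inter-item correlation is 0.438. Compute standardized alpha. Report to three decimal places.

Standardized α = k·r̄ / (1 + (k−1)·r̄) = 12 × 0.438 / (1 + 11 × 0.438)
  = 5.2560 / 5.8180 = 0.903

α = 0.903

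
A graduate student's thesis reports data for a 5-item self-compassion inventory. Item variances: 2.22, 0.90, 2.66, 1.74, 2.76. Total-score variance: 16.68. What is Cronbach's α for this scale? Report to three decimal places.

Cronbach's α = 0.480

Σσ²ᵢ = 2.22 + 0.90 + 2.66 + 1.74 + 2.76 = 10.28
α = (k/(k−1))·(1 − Σσ²ᵢ/σ²_T) = (5/4)·(1 − 10.28/16.68) = 0.480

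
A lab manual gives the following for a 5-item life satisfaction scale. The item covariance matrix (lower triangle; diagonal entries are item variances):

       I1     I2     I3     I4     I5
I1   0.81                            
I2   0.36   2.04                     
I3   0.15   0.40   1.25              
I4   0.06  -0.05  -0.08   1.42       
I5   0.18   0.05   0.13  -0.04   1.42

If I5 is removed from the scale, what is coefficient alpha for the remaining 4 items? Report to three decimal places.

coefficient alpha = 0.311

Remaining items: I1, I2, I3, I4 (k = 4).
ΣVar(i) = 0.81 + 2.04 + 1.25 + 1.42 = 5.52
Var(T) = 5.52 + 2 × 0.84 = 7.20
α (item deleted) = (4/3)·(1 − 5.52/7.20) = 0.311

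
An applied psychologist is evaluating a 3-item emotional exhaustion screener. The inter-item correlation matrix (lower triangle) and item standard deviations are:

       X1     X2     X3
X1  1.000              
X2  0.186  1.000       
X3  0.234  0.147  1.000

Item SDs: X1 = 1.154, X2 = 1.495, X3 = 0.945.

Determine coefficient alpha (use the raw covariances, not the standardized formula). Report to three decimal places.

α = 0.390

Σσ²ᵢ = 1.154² + 1.495² + 0.945² = 4.4598
Covariances σ_ij = r_ij · s_i · s_j:
  σ(X1,X2) = 0.186 × 1.154 × 1.495 = 0.3209
  σ(X1,X3) = 0.234 × 1.154 × 0.945 = 0.2552
  σ(X2,X3) = 0.147 × 1.495 × 0.945 = 0.2077
σ²_T = Σσ²ᵢ + 2·Σσ_ij = 4.4598 + 2 × 0.7838 = 6.0274
α = (3/2)·(1 − 4.4598/6.0274) = 0.390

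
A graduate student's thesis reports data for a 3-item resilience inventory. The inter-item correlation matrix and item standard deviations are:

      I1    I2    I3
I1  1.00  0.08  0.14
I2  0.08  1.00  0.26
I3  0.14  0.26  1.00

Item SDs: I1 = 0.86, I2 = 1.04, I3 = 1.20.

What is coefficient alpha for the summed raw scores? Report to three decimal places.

coefficient alpha = 0.373

Σσ²ᵢ = 0.86² + 1.04² + 1.20² = 3.2612
Covariances σ_ij = r_ij · s_i · s_j:
  σ(I1,I2) = 0.08 × 0.86 × 1.04 = 0.0716
  σ(I1,I3) = 0.14 × 0.86 × 1.20 = 0.1445
  σ(I2,I3) = 0.26 × 1.04 × 1.20 = 0.3245
σ²_T = Σσ²ᵢ + 2·Σσ_ij = 3.2612 + 2 × 0.5406 = 4.3424
α = (3/2)·(1 − 3.2612/4.3424) = 0.373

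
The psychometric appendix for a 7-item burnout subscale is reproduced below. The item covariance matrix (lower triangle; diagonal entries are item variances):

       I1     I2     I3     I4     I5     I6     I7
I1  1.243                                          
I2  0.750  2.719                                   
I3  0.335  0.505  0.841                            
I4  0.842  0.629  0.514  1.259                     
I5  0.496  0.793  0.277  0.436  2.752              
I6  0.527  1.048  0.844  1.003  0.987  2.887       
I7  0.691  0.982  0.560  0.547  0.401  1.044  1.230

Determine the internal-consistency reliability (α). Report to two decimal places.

α = 0.80

ΣVar(i) = 1.243 + 2.719 + 0.841 + 1.259 + 2.752 + 2.887 + 1.230 = 12.931
Σ_{i<j} σ_ij = 14.211
total variance = 12.931 + 2 × 14.211 = 41.353
α = (k/(k−1))·(1 − ΣVar(i)/total variance) = (7/6)·(1 − 12.931/41.353) = 0.80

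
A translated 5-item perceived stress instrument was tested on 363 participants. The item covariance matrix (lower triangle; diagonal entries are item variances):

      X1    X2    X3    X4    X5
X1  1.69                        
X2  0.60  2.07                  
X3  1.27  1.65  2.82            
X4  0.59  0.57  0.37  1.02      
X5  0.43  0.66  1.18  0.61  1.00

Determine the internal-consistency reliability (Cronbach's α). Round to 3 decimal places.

Σσᵢ² = 1.69 + 2.07 + 2.82 + 1.02 + 1.00 = 8.60
Σ_{i<j} σ_ij = 7.93
Var(T) = 8.60 + 2 × 7.93 = 24.46
α = (k/(k−1))·(1 − Σσᵢ²/Var(T)) = (5/4)·(1 − 8.60/24.46) = 0.811

Cronbach's α = 0.811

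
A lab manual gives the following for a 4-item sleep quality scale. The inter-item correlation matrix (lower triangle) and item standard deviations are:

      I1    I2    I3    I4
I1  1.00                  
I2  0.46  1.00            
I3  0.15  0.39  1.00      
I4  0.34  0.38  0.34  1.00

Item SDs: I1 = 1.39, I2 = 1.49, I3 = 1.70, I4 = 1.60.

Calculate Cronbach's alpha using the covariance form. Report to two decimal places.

Σσ²ᵢ = 1.39² + 1.49² + 1.70² + 1.60² = 9.6022
Covariances σ_ij = r_ij · s_i · s_j:
  σ(I1,I2) = 0.46 × 1.39 × 1.49 = 0.9527
  σ(I1,I3) = 0.15 × 1.39 × 1.70 = 0.3544
  σ(I1,I4) = 0.34 × 1.39 × 1.60 = 0.7562
  σ(I2,I3) = 0.39 × 1.49 × 1.70 = 0.9879
  σ(I2,I4) = 0.38 × 1.49 × 1.60 = 0.9059
  σ(I3,I4) = 0.34 × 1.70 × 1.60 = 0.9248
σ²_T = Σσ²ᵢ + 2·Σσ_ij = 9.6022 + 2 × 4.8819 = 19.3660
α = (4/3)·(1 − 9.6022/19.3660) = 0.67

Cronbach's alpha = 0.67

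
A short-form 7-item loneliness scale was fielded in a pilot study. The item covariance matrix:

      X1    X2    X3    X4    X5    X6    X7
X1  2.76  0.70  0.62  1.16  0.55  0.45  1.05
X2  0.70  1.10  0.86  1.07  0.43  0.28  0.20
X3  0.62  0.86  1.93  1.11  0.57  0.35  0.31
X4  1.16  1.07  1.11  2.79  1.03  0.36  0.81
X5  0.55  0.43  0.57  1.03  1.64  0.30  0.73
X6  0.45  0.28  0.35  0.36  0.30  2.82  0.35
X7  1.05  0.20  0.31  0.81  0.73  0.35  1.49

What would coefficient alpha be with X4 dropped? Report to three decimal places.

Remaining items: X1, X2, X3, X5, X6, X7 (k = 6).
Σσᵢ² = 2.76 + 1.10 + 1.93 + 1.64 + 2.82 + 1.49 = 11.74
σ²_total = 11.74 + 2 × 7.75 = 27.24
α (item deleted) = (6/5)·(1 − 11.74/27.24) = 0.683

α = 0.683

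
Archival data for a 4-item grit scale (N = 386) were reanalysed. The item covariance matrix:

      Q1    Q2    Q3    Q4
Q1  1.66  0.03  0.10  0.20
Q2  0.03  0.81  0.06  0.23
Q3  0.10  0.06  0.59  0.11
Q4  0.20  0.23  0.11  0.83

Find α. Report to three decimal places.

α = 0.364

Σσᵢ² = 1.66 + 0.81 + 0.59 + 0.83 = 3.89
Sum of the distinct covariances = 0.73
Var(T) = 3.89 + 2 × 0.73 = 5.35
α = (k/(k−1))·(1 − Σσᵢ²/Var(T)) = (4/3)·(1 − 3.89/5.35) = 0.364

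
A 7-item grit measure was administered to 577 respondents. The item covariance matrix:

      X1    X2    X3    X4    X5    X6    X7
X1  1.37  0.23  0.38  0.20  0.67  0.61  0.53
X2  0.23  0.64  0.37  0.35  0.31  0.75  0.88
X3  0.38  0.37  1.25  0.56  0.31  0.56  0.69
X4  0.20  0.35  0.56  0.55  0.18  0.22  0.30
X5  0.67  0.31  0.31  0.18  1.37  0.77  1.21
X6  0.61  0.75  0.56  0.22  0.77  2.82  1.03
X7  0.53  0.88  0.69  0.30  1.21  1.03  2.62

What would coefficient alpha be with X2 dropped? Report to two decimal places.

α = 0.75

Remaining items: X1, X3, X4, X5, X6, X7 (k = 6).
Σσᵢ² = 1.37 + 1.25 + 0.55 + 1.37 + 2.82 + 2.62 = 9.98
total variance = 9.98 + 2 × 8.22 = 26.42
α (item deleted) = (6/5)·(1 − 9.98/26.42) = 0.75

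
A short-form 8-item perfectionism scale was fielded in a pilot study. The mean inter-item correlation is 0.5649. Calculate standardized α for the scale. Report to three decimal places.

Standardized α = k·r̄ / (1 + (k−1)·r̄) = 8 × 0.5649 / (1 + 7 × 0.5649)
  = 4.5192 / 4.9543 = 0.912

α = 0.912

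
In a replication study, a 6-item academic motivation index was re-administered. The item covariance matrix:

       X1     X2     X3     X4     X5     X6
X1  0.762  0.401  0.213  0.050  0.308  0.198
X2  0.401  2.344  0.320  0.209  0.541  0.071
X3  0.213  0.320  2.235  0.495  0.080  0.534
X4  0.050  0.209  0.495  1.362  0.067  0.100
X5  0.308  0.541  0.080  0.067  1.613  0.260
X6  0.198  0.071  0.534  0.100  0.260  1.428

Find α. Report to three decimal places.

ΣVar(i) = 0.762 + 2.344 + 2.235 + 1.362 + 1.613 + 1.428 = 9.744
Sum of off-diagonal covariances = 3.847
total variance = 9.744 + 2 × 3.847 = 17.438
α = (k/(k−1))·(1 − ΣVar(i)/total variance) = (6/5)·(1 − 9.744/17.438) = 0.529

α = 0.529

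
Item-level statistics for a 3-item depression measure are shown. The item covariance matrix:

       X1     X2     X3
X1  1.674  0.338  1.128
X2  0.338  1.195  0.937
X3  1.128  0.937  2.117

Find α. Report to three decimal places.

Σσᵢ² = 1.674 + 1.195 + 2.117 = 4.986
Σ_{i<j} σ_ij = 2.403
total variance = 4.986 + 2 × 2.403 = 9.792
α = (k/(k−1))·(1 − Σσᵢ²/total variance) = (3/2)·(1 − 4.986/9.792) = 0.736

α = 0.736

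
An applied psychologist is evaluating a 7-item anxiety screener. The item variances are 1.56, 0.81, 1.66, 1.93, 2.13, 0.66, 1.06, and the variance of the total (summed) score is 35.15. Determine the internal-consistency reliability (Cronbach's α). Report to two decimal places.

sum of item variances = 1.56 + 0.81 + 1.66 + 1.93 + 2.13 + 0.66 + 1.06 = 9.81
α = (k/(k−1))·(1 − sum of item variances/σ²_T) = (7/6)·(1 − 9.81/35.15) = 0.84

α = 0.84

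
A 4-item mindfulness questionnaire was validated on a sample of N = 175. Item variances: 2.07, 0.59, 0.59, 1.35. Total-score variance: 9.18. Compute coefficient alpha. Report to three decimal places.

ΣVar(i) = 2.07 + 0.59 + 0.59 + 1.35 = 4.60
α = (k/(k−1))·(1 − ΣVar(i)/Var(T)) = (4/3)·(1 − 4.60/9.18) = 0.665

coefficient alpha = 0.665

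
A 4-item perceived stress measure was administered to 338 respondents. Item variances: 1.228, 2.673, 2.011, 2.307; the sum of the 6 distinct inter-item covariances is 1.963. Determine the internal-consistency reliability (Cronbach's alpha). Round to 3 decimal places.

α = 0.431

ΣVar(i) = 1.228 + 2.673 + 2.011 + 2.307 = 8.219
Sum of distinct covariances = 1.963
total variance = ΣVar(i) + 2·Σcov = 8.219 + 2 × 1.963 = 12.145
α = (4/3)·(1 − 8.219/12.145) = 0.431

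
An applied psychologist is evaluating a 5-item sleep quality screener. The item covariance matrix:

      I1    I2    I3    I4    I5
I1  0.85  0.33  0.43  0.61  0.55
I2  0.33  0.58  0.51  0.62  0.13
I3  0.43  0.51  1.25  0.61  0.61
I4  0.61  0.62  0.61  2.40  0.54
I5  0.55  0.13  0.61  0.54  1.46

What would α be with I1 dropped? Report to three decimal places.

Remaining items: I2, I3, I4, I5 (k = 4).
sum of item variances = 0.58 + 1.25 + 2.40 + 1.46 = 5.69
Var(T) = 5.69 + 2 × 3.02 = 11.73
α (item deleted) = (4/3)·(1 − 5.69/11.73) = 0.687

α = 0.687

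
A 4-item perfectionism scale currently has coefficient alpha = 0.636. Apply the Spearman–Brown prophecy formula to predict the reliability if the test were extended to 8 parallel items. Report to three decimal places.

Length factor m = 8/4 = 2.0000
α' = m·α / (1 + (m−1)·α)
   = 8/4 × 0.636 / (1 + (8/4 − 1) × 0.636)
   = 1.2720 / 1.6360 = 0.778

predicted reliability = 0.778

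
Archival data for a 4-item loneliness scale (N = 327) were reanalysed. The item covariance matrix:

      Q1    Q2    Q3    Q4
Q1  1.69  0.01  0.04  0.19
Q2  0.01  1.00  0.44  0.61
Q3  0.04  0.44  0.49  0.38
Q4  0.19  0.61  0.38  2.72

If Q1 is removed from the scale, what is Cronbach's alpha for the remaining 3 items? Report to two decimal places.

Cronbach's alpha = 0.61

Remaining items: Q2, Q3, Q4 (k = 3).
Σσ²ᵢ = 1.00 + 0.49 + 2.72 = 4.21
σ²_total = 4.21 + 2 × 1.43 = 7.07
α (item deleted) = (3/2)·(1 − 4.21/7.07) = 0.61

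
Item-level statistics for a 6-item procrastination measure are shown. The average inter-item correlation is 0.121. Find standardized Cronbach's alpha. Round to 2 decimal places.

standardized Cronbach's alpha = 0.45

Standardized α = k·r̄ / (1 + (k−1)·r̄) = 6 × 0.121 / (1 + 5 × 0.121)
  = 0.7260 / 1.6050 = 0.45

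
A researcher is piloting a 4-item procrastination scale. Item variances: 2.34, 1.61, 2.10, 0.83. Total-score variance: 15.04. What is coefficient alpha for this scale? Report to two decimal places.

Σσ²ᵢ = 2.34 + 1.61 + 2.10 + 0.83 = 6.88
α = (k/(k−1))·(1 − Σσ²ᵢ/total variance) = (4/3)·(1 − 6.88/15.04) = 0.72

α = 0.72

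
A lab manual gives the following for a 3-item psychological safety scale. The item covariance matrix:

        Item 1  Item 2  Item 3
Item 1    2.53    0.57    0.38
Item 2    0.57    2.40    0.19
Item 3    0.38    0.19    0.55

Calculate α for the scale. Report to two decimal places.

sum of item variances = 2.53 + 2.40 + 0.55 = 5.48
Sum of the distinct covariances = 1.14
Var(T) = 5.48 + 2 × 1.14 = 7.76
α = (k/(k−1))·(1 − sum of item variances/Var(T)) = (3/2)·(1 − 5.48/7.76) = 0.44

α = 0.44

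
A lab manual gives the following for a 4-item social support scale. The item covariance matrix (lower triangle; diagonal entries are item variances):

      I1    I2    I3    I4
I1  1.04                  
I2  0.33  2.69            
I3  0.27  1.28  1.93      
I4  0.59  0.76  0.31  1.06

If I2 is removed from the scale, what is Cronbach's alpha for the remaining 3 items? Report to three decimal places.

Remaining items: I1, I3, I4 (k = 3).
sum of item variances = 1.04 + 1.93 + 1.06 = 4.03
Var(T) = 4.03 + 2 × 1.17 = 6.37
α (item deleted) = (3/2)·(1 − 4.03/6.37) = 0.551

Cronbach's alpha = 0.551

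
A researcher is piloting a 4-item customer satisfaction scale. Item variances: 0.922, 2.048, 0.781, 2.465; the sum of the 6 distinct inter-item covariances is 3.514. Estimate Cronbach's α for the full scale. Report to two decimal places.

α = 0.71

sum of item variances = 0.922 + 2.048 + 0.781 + 2.465 = 6.216
Sum of distinct covariances = 3.514
σ²_T = sum of item variances + 2·Σcov = 6.216 + 2 × 3.514 = 13.244
α = (4/3)·(1 − 6.216/13.244) = 0.71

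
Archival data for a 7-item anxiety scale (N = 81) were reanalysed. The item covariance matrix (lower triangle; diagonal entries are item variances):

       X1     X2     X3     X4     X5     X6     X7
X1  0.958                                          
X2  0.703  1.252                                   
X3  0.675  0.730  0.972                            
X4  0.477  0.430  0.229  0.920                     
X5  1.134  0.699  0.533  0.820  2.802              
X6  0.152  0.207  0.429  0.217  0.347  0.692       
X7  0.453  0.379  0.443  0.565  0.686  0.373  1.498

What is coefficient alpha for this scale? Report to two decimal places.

Σσᵢ² = 0.958 + 1.252 + 0.972 + 0.920 + 2.802 + 0.692 + 1.498 = 9.094
Σ_{i<j} σ_ij = 10.681
total variance = 9.094 + 2 × 10.681 = 30.456
α = (k/(k−1))·(1 − Σσᵢ²/total variance) = (7/6)·(1 − 9.094/30.456) = 0.82

α = 0.82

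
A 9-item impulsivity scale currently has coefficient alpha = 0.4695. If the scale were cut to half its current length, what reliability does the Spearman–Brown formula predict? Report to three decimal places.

Length factor m = 1/2
α' = m·α / (1 − (1−m)·α)
   = 1/2 × 0.4695 / (1 − (1 − 1/2) × 0.4695)
   = 0.2347 / 0.7652 = 0.307

predicted reliability = 0.307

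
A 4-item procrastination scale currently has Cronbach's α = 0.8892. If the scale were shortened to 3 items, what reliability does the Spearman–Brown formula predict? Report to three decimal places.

Length factor m = 3/4 = 0.7500
α' = m·α / (1 − (1−m)·α)
   = 3/4 × 0.8892 / (1 − (1 − 3/4) × 0.8892)
   = 0.6669 / 0.7777 = 0.858

predicted reliability = 0.858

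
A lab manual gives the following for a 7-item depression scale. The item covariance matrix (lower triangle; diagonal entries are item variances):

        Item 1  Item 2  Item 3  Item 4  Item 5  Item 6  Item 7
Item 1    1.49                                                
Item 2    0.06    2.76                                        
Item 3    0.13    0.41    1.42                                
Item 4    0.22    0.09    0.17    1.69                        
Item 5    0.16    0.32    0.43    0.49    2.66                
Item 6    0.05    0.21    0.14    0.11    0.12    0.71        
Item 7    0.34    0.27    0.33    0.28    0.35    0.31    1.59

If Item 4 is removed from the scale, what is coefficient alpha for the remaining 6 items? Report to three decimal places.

Remaining items: Item 1, Item 2, Item 3, Item 5, Item 6, Item 7 (k = 6).
Σσᵢ² = 1.49 + 2.76 + 1.42 + 2.66 + 0.71 + 1.59 = 10.63
total variance = 10.63 + 2 × 3.63 = 17.89
α (item deleted) = (6/5)·(1 − 10.63/17.89) = 0.487

α = 0.487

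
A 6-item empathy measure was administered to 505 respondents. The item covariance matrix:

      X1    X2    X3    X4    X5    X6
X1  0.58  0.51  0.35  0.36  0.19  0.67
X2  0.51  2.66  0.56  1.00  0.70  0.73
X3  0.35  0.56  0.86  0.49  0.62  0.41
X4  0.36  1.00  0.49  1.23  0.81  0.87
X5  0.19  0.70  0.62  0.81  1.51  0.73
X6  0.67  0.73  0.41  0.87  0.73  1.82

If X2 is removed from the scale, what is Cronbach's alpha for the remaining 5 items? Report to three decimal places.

Cronbach's alpha = 0.809

Remaining items: X1, X3, X4, X5, X6 (k = 5).
sum of item variances = 0.58 + 0.86 + 1.23 + 1.51 + 1.82 = 6.00
σ²_total = 6.00 + 2 × 5.50 = 17.00
α (item deleted) = (5/4)·(1 − 6.00/17.00) = 0.809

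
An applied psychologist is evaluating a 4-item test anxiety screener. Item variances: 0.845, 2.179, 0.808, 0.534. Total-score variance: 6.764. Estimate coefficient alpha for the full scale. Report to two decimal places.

Σσ²ᵢ = 0.845 + 2.179 + 0.808 + 0.534 = 4.366
α = (k/(k−1))·(1 − Σσ²ᵢ/Var(T)) = (4/3)·(1 − 4.366/6.764) = 0.47

α = 0.47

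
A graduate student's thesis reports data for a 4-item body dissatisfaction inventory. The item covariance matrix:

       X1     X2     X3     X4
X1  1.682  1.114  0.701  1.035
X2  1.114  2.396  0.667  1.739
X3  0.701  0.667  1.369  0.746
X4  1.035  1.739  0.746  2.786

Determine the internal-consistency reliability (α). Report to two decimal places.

α = 0.79

Σσᵢ² = 1.682 + 2.396 + 1.369 + 2.786 = 8.233
Σ_{i<j} σ_ij = 6.002
σ²_total = 8.233 + 2 × 6.002 = 20.237
α = (k/(k−1))·(1 − Σσᵢ²/σ²_total) = (4/3)·(1 − 8.233/20.237) = 0.79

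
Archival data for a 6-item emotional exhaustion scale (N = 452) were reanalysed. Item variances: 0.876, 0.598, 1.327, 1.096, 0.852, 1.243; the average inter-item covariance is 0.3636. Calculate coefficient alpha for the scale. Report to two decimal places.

Σσᵢ² = 0.876 + 0.598 + 1.327 + 1.096 + 0.852 + 1.243 = 5.992
Sum of the 15 distinct covariances = 15 × 0.3636 = 5.4540
total variance = Σσᵢ² + 2·Σcov = 5.992 + 2 × 5.4540 = 16.9000
α = (6/5)·(1 − 5.992/16.9000) = 0.77

coefficient alpha = 0.77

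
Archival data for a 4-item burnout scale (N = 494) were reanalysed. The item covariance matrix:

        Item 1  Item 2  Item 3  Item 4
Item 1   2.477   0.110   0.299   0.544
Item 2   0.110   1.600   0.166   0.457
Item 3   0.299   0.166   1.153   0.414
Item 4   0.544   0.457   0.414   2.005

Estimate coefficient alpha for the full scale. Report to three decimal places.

sum of item variances = 2.477 + 1.600 + 1.153 + 2.005 = 7.235
Σ_{i<j} σ_ij = 1.990
σ²_total = 7.235 + 2 × 1.990 = 11.215
α = (k/(k−1))·(1 − sum of item variances/σ²_total) = (4/3)·(1 − 7.235/11.215) = 0.473

α = 0.473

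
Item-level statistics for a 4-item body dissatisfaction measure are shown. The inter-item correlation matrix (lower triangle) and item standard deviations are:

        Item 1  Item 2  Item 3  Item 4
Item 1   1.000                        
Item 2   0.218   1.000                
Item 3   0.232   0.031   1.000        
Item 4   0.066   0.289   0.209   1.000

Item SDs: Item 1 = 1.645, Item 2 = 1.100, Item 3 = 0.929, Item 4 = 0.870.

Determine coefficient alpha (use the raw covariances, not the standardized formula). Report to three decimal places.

Σσ²ᵢ = 1.645² + 1.100² + 0.929² + 0.870² = 5.5360
Covariances σ_ij = r_ij · s_i · s_j:
  σ(Item 1,Item 2) = 0.218 × 1.645 × 1.100 = 0.3945
  σ(Item 1,Item 3) = 0.232 × 1.645 × 0.929 = 0.3545
  σ(Item 1,Item 4) = 0.066 × 1.645 × 0.870 = 0.0945
  σ(Item 2,Item 3) = 0.031 × 1.100 × 0.929 = 0.0317
  σ(Item 2,Item 4) = 0.289 × 1.100 × 0.870 = 0.2766
  σ(Item 3,Item 4) = 0.209 × 0.929 × 0.870 = 0.1689
σ²_T = Σσ²ᵢ + 2·Σσ_ij = 5.5360 + 2 × 1.3207 = 8.1774
α = (4/3)·(1 − 5.5360/8.1774) = 0.431

α = 0.431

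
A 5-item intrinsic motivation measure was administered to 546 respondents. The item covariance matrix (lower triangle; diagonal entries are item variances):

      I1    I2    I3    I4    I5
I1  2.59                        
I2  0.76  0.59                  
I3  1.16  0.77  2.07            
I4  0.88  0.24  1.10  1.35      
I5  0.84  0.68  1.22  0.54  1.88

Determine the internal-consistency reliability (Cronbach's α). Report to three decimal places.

Σσᵢ² = 2.59 + 0.59 + 2.07 + 1.35 + 1.88 = 8.48
Sum of the distinct covariances = 8.19
σ²_T = 8.48 + 2 × 8.19 = 24.86
α = (k/(k−1))·(1 − Σσᵢ²/σ²_T) = (5/4)·(1 − 8.48/24.86) = 0.824

Cronbach's α = 0.824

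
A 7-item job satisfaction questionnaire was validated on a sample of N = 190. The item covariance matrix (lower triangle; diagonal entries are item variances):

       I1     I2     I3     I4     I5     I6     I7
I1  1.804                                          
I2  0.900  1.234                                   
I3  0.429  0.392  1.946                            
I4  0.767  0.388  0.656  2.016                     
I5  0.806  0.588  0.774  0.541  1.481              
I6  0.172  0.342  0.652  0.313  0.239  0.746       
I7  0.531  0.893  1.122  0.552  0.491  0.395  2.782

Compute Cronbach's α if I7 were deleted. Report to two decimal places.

Cronbach's α = 0.76

Remaining items: I1, I2, I3, I4, I5, I6 (k = 6).
ΣVar(i) = 1.804 + 1.234 + 1.946 + 2.016 + 1.481 + 0.746 = 9.227
total variance = 9.227 + 2 × 7.959 = 25.145
α (item deleted) = (6/5)·(1 − 9.227/25.145) = 0.76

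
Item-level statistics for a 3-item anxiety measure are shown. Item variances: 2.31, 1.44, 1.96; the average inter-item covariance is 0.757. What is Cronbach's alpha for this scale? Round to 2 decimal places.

α = 0.66

sum of item variances = 2.31 + 1.44 + 1.96 = 5.71
Sum of the 3 distinct covariances = 3 × 0.757 = 2.271
total variance = sum of item variances + 2·Σcov = 5.71 + 2 × 2.271 = 10.252
α = (3/2)·(1 − 5.71/10.252) = 0.66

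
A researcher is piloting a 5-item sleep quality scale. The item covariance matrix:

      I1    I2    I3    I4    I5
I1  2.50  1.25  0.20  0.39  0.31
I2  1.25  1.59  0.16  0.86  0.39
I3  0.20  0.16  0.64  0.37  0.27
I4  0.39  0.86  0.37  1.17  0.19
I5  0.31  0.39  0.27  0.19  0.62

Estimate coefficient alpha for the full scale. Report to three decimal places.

ΣVar(i) = 2.50 + 1.59 + 0.64 + 1.17 + 0.62 = 6.52
Σ_{i<j} σ_ij = 4.39
total variance = 6.52 + 2 × 4.39 = 15.30
α = (k/(k−1))·(1 − ΣVar(i)/total variance) = (5/4)·(1 − 6.52/15.30) = 0.717

coefficient alpha = 0.717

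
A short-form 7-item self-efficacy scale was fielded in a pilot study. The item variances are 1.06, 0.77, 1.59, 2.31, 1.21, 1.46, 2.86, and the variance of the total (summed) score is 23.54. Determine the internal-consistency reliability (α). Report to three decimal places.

α = 0.609

sum of item variances = 1.06 + 0.77 + 1.59 + 2.31 + 1.21 + 1.46 + 2.86 = 11.26
α = (k/(k−1))·(1 − sum of item variances/σ²_T) = (7/6)·(1 − 11.26/23.54) = 0.609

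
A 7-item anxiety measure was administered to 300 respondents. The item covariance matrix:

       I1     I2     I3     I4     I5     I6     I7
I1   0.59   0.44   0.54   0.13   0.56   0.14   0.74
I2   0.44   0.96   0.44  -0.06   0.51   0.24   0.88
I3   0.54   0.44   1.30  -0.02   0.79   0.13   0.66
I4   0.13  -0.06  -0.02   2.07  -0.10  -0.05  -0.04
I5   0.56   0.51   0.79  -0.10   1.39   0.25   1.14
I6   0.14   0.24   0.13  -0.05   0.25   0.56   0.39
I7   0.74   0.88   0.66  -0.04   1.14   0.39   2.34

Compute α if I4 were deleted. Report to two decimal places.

α = 0.82

Remaining items: I1, I2, I3, I5, I6, I7 (k = 6).
sum of item variances = 0.59 + 0.96 + 1.30 + 1.39 + 0.56 + 2.34 = 7.14
σ²_total = 7.14 + 2 × 7.85 = 22.84
α (item deleted) = (6/5)·(1 − 7.14/22.84) = 0.82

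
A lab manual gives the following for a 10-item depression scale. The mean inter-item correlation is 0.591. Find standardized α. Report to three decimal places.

Standardized α = k·r̄ / (1 + (k−1)·r̄) = 10 × 0.591 / (1 + 9 × 0.591)
  = 5.9100 / 6.3190 = 0.935

standardized α = 0.935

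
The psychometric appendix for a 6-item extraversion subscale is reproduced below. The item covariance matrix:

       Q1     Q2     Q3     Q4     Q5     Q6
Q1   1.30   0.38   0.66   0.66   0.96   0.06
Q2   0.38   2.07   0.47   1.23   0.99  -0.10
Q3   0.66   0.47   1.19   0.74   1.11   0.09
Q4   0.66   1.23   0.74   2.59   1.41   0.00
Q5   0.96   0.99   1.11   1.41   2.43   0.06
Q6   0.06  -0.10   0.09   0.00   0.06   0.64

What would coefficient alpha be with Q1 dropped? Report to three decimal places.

Remaining items: Q2, Q3, Q4, Q5, Q6 (k = 5).
Σσ²ᵢ = 2.07 + 1.19 + 2.59 + 2.43 + 0.64 = 8.92
Var(T) = 8.92 + 2 × 6.00 = 20.92
α (item deleted) = (5/4)·(1 − 8.92/20.92) = 0.717

α = 0.717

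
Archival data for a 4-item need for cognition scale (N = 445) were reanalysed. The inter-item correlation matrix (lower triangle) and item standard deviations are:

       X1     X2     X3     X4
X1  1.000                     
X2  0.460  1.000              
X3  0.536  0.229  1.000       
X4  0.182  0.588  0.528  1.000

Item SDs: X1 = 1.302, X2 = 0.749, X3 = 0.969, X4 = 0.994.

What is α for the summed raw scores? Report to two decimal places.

Σσ²ᵢ = 1.302² + 0.749² + 0.969² + 0.994² = 4.1832
Covariances σ_ij = r_ij · s_i · s_j:
  σ(X1,X2) = 0.460 × 1.302 × 0.749 = 0.4486
  σ(X1,X3) = 0.536 × 1.302 × 0.969 = 0.6762
  σ(X1,X4) = 0.182 × 1.302 × 0.994 = 0.2355
  σ(X2,X3) = 0.229 × 0.749 × 0.969 = 0.1662
  σ(X2,X4) = 0.588 × 0.749 × 0.994 = 0.4378
  σ(X3,X4) = 0.528 × 0.969 × 0.994 = 0.5086
σ²_T = Σσ²ᵢ + 2·Σσ_ij = 4.1832 + 2 × 2.4729 = 9.1290
α = (4/3)·(1 − 4.1832/9.1290) = 0.72

α = 0.72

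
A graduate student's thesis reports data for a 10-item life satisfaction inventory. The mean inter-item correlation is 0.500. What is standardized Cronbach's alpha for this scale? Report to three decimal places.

α = 0.909

Standardized α = k·r̄ / (1 + (k−1)·r̄) = 10 × 0.500 / (1 + 9 × 0.500)
  = 5.0000 / 5.5000 = 0.909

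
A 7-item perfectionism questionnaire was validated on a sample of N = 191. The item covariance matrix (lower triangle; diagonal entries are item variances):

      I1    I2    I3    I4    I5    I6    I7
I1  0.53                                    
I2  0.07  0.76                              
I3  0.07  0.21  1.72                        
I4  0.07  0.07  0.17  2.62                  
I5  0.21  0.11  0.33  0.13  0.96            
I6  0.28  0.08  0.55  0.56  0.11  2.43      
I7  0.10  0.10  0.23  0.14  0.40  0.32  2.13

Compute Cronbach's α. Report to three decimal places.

Σσ²ᵢ = 0.53 + 0.76 + 1.72 + 2.62 + 0.96 + 2.43 + 2.13 = 11.15
Sum of off-diagonal covariances = 4.31
σ²_total = 11.15 + 2 × 4.31 = 19.77
α = (k/(k−1))·(1 − Σσ²ᵢ/σ²_total) = (7/6)·(1 − 11.15/19.77) = 0.509

Cronbach's α = 0.509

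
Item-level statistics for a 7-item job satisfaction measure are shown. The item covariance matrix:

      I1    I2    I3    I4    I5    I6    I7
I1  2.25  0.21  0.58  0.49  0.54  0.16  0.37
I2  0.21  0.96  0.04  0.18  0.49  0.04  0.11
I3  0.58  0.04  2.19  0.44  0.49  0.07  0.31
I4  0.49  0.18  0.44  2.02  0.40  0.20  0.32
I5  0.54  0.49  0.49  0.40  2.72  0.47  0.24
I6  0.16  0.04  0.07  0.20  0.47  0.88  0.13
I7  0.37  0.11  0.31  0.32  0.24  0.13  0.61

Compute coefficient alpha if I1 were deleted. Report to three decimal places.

coefficient alpha = 0.547

Remaining items: I2, I3, I4, I5, I6, I7 (k = 6).
Σσᵢ² = 0.96 + 2.19 + 2.02 + 2.72 + 0.88 + 0.61 = 9.38
σ²_T = 9.38 + 2 × 3.93 = 17.24
α (item deleted) = (6/5)·(1 − 9.38/17.24) = 0.547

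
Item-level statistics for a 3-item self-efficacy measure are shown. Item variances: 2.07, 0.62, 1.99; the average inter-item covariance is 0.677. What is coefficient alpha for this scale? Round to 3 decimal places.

ΣVar(i) = 2.07 + 0.62 + 1.99 = 4.68
Sum of the 3 distinct covariances = 3 × 0.677 = 2.031
σ²_total = ΣVar(i) + 2·Σcov = 4.68 + 2 × 2.031 = 8.742
α = (3/2)·(1 − 4.68/8.742) = 0.697

coefficient alpha = 0.697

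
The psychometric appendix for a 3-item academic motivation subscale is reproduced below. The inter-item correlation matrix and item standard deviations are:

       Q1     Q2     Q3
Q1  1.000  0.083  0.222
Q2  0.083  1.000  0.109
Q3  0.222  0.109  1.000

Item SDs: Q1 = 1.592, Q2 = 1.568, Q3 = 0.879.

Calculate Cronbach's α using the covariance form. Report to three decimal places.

α = 0.282

Σσ²ᵢ = 1.592² + 1.568² + 0.879² = 5.7657
Covariances σ_ij = r_ij · s_i · s_j:
  σ(Q1,Q2) = 0.083 × 1.592 × 1.568 = 0.2072
  σ(Q1,Q3) = 0.222 × 1.592 × 0.879 = 0.3107
  σ(Q2,Q3) = 0.109 × 1.568 × 0.879 = 0.1502
σ²_T = Σσ²ᵢ + 2·Σσ_ij = 5.7657 + 2 × 0.6681 = 7.1019
α = (3/2)·(1 − 5.7657/7.1019) = 0.282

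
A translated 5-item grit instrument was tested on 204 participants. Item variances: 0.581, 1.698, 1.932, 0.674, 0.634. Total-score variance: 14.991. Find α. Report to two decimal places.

ΣVar(i) = 0.581 + 1.698 + 1.932 + 0.674 + 0.634 = 5.519
α = (k/(k−1))·(1 − ΣVar(i)/total variance) = (5/4)·(1 − 5.519/14.991) = 0.79

α = 0.79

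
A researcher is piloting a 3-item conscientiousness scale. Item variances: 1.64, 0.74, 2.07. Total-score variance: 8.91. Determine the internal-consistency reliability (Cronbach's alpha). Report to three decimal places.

Cronbach's alpha = 0.751

Σσ²ᵢ = 1.64 + 0.74 + 2.07 = 4.45
α = (k/(k−1))·(1 − Σσ²ᵢ/total variance) = (3/2)·(1 − 4.45/8.91) = 0.751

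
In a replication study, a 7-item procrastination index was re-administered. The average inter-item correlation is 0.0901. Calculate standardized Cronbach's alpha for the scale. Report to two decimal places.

Standardized α = k·r̄ / (1 + (k−1)·r̄) = 7 × 0.0901 / (1 + 6 × 0.0901)
  = 0.6307 / 1.5406 = 0.41

α = 0.41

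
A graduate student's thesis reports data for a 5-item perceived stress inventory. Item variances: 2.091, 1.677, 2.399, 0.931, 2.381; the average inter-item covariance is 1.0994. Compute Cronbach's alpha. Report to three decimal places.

Cronbach's alpha = 0.873

Σσ²ᵢ = 2.091 + 1.677 + 2.399 + 0.931 + 2.381 = 9.479
Sum of the 10 distinct covariances = 10 × 1.0994 = 10.9940
σ²_T = Σσ²ᵢ + 2·Σcov = 9.479 + 2 × 10.9940 = 31.4670
α = (5/4)·(1 − 9.479/31.4670) = 0.873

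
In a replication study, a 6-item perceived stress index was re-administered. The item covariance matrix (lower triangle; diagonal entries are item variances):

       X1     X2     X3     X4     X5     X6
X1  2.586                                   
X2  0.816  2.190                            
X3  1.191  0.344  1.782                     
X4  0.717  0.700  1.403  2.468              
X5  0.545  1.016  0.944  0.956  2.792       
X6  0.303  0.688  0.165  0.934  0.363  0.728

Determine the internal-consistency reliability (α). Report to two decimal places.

α = 0.77

sum of item variances = 2.586 + 2.190 + 1.782 + 2.468 + 2.792 + 0.728 = 12.546
Sum of the distinct covariances = 11.085
Var(T) = 12.546 + 2 × 11.085 = 34.716
α = (k/(k−1))·(1 − sum of item variances/Var(T)) = (6/5)·(1 − 12.546/34.716) = 0.77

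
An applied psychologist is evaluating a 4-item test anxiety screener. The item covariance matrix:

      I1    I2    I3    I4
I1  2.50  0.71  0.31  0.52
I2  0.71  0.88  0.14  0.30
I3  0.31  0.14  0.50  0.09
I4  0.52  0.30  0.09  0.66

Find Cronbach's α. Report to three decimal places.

Cronbach's α = 0.636

ΣVar(i) = 2.50 + 0.88 + 0.50 + 0.66 = 4.54
Σ_{i<j} σ_ij = 2.07
Var(T) = 4.54 + 2 × 2.07 = 8.68
α = (k/(k−1))·(1 − ΣVar(i)/Var(T)) = (4/3)·(1 − 4.54/8.68) = 0.636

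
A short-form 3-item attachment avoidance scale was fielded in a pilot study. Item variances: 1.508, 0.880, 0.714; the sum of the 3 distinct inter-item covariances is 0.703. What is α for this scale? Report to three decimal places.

ΣVar(i) = 1.508 + 0.880 + 0.714 = 3.102
Sum of distinct covariances = 0.703
total variance = ΣVar(i) + 2·Σcov = 3.102 + 2 × 0.703 = 4.508
α = (3/2)·(1 − 3.102/4.508) = 0.468

α = 0.468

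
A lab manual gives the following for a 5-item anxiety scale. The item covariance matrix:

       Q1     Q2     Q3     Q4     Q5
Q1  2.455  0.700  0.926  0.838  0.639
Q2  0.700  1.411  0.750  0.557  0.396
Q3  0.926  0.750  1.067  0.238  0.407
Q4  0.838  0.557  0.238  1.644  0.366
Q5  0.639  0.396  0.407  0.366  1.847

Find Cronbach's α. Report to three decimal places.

α = 0.725

Σσᵢ² = 2.455 + 1.411 + 1.067 + 1.644 + 1.847 = 8.424
Sum of off-diagonal covariances = 5.817
σ²_T = 8.424 + 2 × 5.817 = 20.058
α = (k/(k−1))·(1 − Σσᵢ²/σ²_T) = (5/4)·(1 − 8.424/20.058) = 0.725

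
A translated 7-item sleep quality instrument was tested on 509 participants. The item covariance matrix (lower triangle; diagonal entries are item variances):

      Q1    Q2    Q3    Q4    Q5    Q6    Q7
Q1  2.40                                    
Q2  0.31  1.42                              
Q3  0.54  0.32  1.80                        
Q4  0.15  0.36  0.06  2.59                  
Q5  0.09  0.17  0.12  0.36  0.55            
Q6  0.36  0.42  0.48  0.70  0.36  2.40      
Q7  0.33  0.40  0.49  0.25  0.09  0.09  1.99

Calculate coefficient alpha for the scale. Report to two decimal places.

Σσᵢ² = 2.40 + 1.42 + 1.80 + 2.59 + 0.55 + 2.40 + 1.99 = 13.15
Sum of off-diagonal covariances = 6.45
Var(T) = 13.15 + 2 × 6.45 = 26.05
α = (k/(k−1))·(1 − Σσᵢ²/Var(T)) = (7/6)·(1 − 13.15/26.05) = 0.58

α = 0.58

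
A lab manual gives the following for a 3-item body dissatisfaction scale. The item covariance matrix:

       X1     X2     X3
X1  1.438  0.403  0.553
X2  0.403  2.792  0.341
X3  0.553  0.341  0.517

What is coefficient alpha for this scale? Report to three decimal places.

α = 0.530

Σσ²ᵢ = 1.438 + 2.792 + 0.517 = 4.747
Sum of the distinct covariances = 1.297
Var(T) = 4.747 + 2 × 1.297 = 7.341
α = (k/(k−1))·(1 − Σσ²ᵢ/Var(T)) = (3/2)·(1 − 4.747/7.341) = 0.530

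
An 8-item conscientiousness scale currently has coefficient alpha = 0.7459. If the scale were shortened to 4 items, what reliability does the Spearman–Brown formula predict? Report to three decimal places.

Length factor m = 4/8 = 0.5000
α' = m·α / (1 − (1−m)·α)
   = 4/8 × 0.7459 / (1 − (1 − 4/8) × 0.7459)
   = 0.3730 / 0.6270 = 0.595

predicted reliability = 0.595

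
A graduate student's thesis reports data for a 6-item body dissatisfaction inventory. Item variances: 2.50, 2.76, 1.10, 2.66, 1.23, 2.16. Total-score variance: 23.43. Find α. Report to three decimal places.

α = 0.564

sum of item variances = 2.50 + 2.76 + 1.10 + 2.66 + 1.23 + 2.16 = 12.41
α = (k/(k−1))·(1 − sum of item variances/σ²_T) = (6/5)·(1 − 12.41/23.43) = 0.564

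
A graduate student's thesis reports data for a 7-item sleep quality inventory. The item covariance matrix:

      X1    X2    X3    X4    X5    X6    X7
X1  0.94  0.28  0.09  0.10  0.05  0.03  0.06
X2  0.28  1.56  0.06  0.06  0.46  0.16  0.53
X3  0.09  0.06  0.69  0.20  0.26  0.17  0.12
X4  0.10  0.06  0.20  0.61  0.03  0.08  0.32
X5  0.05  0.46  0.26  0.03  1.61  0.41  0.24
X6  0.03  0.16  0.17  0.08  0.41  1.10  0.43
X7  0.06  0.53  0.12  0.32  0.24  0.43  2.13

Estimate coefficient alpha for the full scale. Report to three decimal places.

coefficient alpha = 0.571

sum of item variances = 0.94 + 1.56 + 0.69 + 0.61 + 1.61 + 1.10 + 2.13 = 8.64
Sum of the distinct covariances = 4.14
Var(T) = 8.64 + 2 × 4.14 = 16.92
α = (k/(k−1))·(1 − sum of item variances/Var(T)) = (7/6)·(1 − 8.64/16.92) = 0.571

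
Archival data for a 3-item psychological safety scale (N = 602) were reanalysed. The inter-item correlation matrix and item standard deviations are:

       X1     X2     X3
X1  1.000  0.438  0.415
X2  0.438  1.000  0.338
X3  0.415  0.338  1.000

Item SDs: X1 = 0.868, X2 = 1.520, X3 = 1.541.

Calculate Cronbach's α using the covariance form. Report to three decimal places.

α = 0.622

Σσ²ᵢ = 0.868² + 1.520² + 1.541² = 5.4385
Covariances σ_ij = r_ij · s_i · s_j:
  σ(X1,X2) = 0.438 × 0.868 × 1.520 = 0.5779
  σ(X1,X3) = 0.415 × 0.868 × 1.541 = 0.5551
  σ(X2,X3) = 0.338 × 1.520 × 1.541 = 0.7917
σ²_T = Σσ²ᵢ + 2·Σσ_ij = 5.4385 + 2 × 1.9247 = 9.2879
α = (3/2)·(1 − 5.4385/9.2879) = 0.622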